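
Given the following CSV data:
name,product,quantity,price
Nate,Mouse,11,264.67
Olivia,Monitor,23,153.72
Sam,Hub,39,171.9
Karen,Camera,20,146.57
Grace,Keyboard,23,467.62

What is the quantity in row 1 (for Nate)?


Row 1: Nate
Column 'quantity' = 11

ANSWER: 11


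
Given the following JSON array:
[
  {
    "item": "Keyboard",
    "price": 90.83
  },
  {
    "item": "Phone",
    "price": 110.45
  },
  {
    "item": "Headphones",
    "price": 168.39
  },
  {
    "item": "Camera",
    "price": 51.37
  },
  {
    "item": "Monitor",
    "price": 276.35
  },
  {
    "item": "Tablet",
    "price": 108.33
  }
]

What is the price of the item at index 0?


Array index 0 -> Keyboard
price = 90.83

ANSWER: 90.83


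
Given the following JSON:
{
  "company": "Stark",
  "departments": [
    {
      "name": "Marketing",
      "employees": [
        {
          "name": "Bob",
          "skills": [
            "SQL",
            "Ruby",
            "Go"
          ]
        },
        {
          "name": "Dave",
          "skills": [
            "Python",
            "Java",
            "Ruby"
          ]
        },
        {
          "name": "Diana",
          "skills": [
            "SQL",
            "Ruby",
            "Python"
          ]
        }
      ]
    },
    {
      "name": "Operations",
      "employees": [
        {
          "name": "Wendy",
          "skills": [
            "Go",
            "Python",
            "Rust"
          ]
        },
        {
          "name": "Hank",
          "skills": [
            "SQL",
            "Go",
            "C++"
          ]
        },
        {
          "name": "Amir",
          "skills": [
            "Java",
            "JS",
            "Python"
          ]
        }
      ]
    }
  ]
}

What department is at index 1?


Path: departments[1].name
Value: Operations

ANSWER: Operations


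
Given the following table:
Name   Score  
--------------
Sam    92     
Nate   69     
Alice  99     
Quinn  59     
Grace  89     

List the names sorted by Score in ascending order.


Sorting by Score (ascending):
  Quinn: 59
  Nate: 69
  Grace: 89
  Sam: 92
  Alice: 99


ANSWER: Quinn, Nate, Grace, Sam, Alice


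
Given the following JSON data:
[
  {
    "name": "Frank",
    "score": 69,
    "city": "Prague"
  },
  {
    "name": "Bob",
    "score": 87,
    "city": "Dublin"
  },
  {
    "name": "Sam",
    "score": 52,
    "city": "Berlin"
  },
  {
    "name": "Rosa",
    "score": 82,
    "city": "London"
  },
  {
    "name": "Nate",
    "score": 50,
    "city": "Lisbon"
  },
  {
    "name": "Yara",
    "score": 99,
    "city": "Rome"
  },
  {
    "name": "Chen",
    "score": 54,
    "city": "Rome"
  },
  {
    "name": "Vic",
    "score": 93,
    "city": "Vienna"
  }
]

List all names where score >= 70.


Filtering records where score >= 70:
  Frank (score=69) -> no
  Bob (score=87) -> YES
  Sam (score=52) -> no
  Rosa (score=82) -> YES
  Nate (score=50) -> no
  Yara (score=99) -> YES
  Chen (score=54) -> no
  Vic (score=93) -> YES


ANSWER: Bob, Rosa, Yara, Vic


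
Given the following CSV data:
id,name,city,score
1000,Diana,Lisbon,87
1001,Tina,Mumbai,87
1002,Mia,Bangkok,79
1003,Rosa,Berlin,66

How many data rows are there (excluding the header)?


Counting rows (excluding header):
Header: id,name,city,score
Data rows: 4

ANSWER: 4


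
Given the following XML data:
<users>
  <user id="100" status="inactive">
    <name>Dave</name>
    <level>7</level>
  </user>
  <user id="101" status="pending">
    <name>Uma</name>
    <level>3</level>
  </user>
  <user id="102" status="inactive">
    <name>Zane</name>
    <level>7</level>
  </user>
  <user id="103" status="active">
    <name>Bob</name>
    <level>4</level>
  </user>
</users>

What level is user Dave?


Finding user: Dave
<level>7</level>

ANSWER: 7


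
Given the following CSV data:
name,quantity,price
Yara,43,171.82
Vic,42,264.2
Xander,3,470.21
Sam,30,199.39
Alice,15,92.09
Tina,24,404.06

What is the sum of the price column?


Values in 'price' column:
  Row 1: 171.82
  Row 2: 264.2
  Row 3: 470.21
  Row 4: 199.39
  Row 5: 92.09
  Row 6: 404.06
Sum = 171.82 + 264.2 + 470.21 + 199.39 + 92.09 + 404.06 = 1601.77

ANSWER: 1601.77


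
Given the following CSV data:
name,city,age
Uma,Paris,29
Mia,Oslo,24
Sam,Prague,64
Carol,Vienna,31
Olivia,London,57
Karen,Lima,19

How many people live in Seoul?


Scanning city column for 'Seoul':
Total matches: 0

ANSWER: 0


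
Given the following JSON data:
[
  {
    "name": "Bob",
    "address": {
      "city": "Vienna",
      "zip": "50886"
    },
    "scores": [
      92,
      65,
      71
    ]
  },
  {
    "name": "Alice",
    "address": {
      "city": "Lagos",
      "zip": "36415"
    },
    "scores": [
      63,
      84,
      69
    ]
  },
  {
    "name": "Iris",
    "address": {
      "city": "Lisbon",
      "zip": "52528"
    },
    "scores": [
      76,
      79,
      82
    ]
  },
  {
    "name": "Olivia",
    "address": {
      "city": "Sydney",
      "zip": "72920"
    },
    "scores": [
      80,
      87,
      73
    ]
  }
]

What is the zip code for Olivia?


Path: records[3].address.zip
Value: 72920

ANSWER: 72920


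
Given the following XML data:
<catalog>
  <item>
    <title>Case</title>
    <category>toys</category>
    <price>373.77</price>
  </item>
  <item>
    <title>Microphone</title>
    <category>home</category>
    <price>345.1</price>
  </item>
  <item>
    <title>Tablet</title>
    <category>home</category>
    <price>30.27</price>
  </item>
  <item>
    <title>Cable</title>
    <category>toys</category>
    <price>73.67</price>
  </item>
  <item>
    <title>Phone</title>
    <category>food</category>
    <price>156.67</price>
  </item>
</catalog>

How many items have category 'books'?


Scanning <item> elements for <category>books</category>:
Count: 0

ANSWER: 0


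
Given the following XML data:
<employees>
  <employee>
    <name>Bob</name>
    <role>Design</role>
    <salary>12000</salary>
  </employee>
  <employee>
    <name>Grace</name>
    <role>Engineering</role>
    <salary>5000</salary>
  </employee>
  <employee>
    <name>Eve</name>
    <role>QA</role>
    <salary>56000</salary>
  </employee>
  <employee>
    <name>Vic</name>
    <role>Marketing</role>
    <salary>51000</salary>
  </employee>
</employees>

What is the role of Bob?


Searching for <employee> with <name>Bob</name>
Found at position 1
<role>Design</role>

ANSWER: Design


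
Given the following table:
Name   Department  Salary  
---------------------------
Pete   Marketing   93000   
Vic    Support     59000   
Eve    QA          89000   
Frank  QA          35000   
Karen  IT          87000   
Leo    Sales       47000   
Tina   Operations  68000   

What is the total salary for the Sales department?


Sales department members:
  Leo: 47000
Total = 47000 = 47000

ANSWER: 47000


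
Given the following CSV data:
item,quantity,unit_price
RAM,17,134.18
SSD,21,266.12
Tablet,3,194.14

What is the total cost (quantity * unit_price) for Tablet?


Row: Tablet
quantity = 3
unit_price = 194.14
total = 3 * 194.14 = 582.42

ANSWER: 582.42


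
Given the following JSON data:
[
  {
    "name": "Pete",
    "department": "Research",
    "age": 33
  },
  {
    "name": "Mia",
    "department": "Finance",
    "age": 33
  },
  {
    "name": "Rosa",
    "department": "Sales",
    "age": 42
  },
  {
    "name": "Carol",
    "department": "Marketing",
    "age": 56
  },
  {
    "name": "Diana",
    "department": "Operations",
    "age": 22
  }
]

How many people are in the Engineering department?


Scanning records for department = Engineering
  No matches found
Count: 0

ANSWER: 0


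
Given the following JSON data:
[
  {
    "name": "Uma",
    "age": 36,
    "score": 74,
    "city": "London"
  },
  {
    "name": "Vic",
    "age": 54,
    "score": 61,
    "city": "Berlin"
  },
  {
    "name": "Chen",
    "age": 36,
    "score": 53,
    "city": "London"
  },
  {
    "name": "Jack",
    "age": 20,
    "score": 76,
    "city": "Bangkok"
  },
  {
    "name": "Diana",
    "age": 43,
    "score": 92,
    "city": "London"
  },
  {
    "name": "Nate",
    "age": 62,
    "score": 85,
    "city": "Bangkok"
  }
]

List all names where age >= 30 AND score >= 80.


Checking both conditions:
  Uma (age=36, score=74) -> no
  Vic (age=54, score=61) -> no
  Chen (age=36, score=53) -> no
  Jack (age=20, score=76) -> no
  Diana (age=43, score=92) -> YES
  Nate (age=62, score=85) -> YES


ANSWER: Diana, Nate


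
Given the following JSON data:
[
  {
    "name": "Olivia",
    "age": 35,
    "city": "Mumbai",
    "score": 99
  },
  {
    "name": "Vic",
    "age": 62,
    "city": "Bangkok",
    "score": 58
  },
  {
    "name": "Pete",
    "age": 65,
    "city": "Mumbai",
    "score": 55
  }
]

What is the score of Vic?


Looking up record where name = Vic
Record index: 1
Field 'score' = 58

ANSWER: 58


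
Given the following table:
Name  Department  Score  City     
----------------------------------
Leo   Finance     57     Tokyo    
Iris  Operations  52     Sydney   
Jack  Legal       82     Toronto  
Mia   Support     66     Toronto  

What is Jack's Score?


Row 3: Jack
Score = 82

ANSWER: 82


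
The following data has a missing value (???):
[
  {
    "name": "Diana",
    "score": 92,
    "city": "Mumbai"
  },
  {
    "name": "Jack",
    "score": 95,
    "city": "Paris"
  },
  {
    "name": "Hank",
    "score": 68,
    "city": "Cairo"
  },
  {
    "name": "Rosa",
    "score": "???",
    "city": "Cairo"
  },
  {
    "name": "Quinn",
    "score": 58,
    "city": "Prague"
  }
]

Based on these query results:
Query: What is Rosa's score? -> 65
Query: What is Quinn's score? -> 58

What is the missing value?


The missing value is Rosa's score
From query: Rosa's score = 65

ANSWER: 65


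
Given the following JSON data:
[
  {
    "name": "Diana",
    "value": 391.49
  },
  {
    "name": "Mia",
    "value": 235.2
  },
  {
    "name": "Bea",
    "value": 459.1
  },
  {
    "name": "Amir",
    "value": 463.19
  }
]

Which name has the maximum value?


Comparing values:
  Diana: 391.49
  Mia: 235.2
  Bea: 459.1
  Amir: 463.19
Maximum: Amir (463.19)

ANSWER: Amir


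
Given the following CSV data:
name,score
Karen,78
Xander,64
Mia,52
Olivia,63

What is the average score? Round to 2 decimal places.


Scores: 78, 64, 52, 63
Sum = 257
Count = 4
Average = 257 / 4 = 64.25

ANSWER: 64.25


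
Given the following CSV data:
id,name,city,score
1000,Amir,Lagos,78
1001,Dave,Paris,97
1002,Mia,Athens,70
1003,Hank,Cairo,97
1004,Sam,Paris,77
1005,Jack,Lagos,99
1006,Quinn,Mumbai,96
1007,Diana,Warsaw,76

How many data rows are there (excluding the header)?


Counting rows (excluding header):
Header: id,name,city,score
Data rows: 8

ANSWER: 8


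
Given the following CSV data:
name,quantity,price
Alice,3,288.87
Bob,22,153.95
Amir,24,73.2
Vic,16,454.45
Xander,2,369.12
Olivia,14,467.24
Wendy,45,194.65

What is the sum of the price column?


Values in 'price' column:
  Row 1: 288.87
  Row 2: 153.95
  Row 3: 73.2
  Row 4: 454.45
  Row 5: 369.12
  Row 6: 467.24
  Row 7: 194.65
Sum = 288.87 + 153.95 + 73.2 + 454.45 + 369.12 + 467.24 + 194.65 = 2001.48

ANSWER: 2001.48


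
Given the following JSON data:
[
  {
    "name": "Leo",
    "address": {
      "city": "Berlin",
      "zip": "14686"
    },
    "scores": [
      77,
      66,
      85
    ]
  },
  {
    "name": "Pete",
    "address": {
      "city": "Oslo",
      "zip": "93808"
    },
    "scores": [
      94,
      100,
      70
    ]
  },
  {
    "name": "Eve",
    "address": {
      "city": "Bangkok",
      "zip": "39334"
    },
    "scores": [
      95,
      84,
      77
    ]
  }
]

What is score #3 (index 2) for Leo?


Path: records[0].scores[2]
Value: 85

ANSWER: 85


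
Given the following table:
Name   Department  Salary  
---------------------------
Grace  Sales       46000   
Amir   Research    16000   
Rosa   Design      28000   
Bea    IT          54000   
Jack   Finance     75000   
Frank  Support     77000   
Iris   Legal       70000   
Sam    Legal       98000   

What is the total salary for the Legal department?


Legal department members:
  Iris: 70000
  Sam: 98000
Total = 70000 + 98000 = 168000

ANSWER: 168000


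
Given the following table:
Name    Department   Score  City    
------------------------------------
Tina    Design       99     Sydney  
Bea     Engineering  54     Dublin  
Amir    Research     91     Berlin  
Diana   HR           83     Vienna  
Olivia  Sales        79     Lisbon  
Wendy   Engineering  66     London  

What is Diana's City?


Row 4: Diana
City = Vienna

ANSWER: Vienna


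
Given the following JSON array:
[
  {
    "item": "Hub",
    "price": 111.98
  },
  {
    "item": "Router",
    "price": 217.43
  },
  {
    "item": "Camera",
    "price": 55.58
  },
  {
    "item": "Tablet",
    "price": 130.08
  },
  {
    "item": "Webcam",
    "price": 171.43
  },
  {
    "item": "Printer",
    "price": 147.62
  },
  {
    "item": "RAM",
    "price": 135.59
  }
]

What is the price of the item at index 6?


Array index 6 -> RAM
price = 135.59

ANSWER: 135.59


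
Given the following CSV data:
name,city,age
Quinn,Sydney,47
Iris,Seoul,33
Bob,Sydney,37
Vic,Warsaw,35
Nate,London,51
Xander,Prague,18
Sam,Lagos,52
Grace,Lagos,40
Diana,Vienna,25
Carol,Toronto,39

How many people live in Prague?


Scanning city column for 'Prague':
  Row 6: Xander -> MATCH
Total matches: 1

ANSWER: 1


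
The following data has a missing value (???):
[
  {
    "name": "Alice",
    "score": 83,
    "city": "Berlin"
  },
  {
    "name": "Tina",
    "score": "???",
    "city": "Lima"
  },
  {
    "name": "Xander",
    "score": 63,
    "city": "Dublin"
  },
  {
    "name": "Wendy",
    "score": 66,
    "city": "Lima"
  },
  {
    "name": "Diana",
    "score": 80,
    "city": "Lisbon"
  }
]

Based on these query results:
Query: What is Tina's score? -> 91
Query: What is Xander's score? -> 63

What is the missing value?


The missing value is Tina's score
From query: Tina's score = 91

ANSWER: 91


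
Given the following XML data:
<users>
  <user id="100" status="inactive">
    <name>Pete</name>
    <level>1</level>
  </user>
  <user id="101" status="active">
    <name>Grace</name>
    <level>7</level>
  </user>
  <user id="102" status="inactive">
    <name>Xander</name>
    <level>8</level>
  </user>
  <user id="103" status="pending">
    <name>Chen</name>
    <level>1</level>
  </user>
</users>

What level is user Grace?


Finding user: Grace
<level>7</level>

ANSWER: 7


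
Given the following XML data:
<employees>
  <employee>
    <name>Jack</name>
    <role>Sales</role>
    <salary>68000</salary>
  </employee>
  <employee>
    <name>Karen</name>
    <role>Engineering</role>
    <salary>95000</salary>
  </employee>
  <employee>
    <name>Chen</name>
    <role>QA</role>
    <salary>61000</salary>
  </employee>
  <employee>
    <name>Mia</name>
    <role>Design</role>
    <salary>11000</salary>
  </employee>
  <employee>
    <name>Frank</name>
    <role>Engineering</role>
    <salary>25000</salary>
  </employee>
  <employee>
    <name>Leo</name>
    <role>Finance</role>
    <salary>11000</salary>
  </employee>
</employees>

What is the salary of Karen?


Searching for <employee> with <name>Karen</name>
Found at position 2
<salary>95000</salary>

ANSWER: 95000


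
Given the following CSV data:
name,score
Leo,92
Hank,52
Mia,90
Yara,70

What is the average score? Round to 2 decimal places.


Scores: 92, 52, 90, 70
Sum = 304
Count = 4
Average = 304 / 4 = 76.00

ANSWER: 76.00


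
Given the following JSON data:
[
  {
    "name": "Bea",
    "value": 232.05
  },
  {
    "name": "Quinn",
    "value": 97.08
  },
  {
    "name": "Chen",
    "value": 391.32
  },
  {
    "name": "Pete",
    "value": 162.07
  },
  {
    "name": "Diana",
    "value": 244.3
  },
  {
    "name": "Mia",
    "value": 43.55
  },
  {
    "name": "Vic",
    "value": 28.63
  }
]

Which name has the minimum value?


Comparing values:
  Bea: 232.05
  Quinn: 97.08
  Chen: 391.32
  Pete: 162.07
  Diana: 244.3
  Mia: 43.55
  Vic: 28.63
Minimum: Vic (28.63)

ANSWER: Vic


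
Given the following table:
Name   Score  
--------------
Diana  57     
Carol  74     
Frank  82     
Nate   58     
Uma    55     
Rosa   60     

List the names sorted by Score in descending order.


Sorting by Score (descending):
  Frank: 82
  Carol: 74
  Rosa: 60
  Nate: 58
  Diana: 57
  Uma: 55


ANSWER: Frank, Carol, Rosa, Nate, Diana, Uma


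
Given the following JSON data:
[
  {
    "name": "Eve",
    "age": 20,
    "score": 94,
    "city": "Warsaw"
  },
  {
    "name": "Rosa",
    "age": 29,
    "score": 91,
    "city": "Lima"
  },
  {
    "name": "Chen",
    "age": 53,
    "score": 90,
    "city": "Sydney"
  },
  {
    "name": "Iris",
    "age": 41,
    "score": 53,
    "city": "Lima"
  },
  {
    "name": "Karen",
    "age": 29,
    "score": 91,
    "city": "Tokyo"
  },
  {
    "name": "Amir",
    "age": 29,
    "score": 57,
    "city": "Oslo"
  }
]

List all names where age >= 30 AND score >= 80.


Checking both conditions:
  Eve (age=20, score=94) -> no
  Rosa (age=29, score=91) -> no
  Chen (age=53, score=90) -> YES
  Iris (age=41, score=53) -> no
  Karen (age=29, score=91) -> no
  Amir (age=29, score=57) -> no


ANSWER: Chen


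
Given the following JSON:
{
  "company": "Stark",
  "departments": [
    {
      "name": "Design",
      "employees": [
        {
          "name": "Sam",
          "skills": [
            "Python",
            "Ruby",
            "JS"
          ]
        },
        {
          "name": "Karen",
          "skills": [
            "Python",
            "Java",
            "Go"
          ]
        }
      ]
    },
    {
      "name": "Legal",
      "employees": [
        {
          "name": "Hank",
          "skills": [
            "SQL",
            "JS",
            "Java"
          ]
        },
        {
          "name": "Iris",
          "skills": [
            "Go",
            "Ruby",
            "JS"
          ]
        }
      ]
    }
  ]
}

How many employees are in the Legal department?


Path: departments[1].employees
Count: 2

ANSWER: 2


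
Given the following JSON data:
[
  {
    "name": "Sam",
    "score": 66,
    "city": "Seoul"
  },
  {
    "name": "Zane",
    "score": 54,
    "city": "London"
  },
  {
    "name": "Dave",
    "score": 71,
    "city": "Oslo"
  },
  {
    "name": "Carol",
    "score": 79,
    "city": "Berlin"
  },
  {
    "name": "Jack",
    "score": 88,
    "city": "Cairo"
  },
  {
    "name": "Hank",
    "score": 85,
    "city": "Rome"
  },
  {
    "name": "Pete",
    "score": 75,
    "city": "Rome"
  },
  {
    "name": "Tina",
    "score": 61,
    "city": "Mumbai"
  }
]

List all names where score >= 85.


Filtering records where score >= 85:
  Sam (score=66) -> no
  Zane (score=54) -> no
  Dave (score=71) -> no
  Carol (score=79) -> no
  Jack (score=88) -> YES
  Hank (score=85) -> YES
  Pete (score=75) -> no
  Tina (score=61) -> no


ANSWER: Jack, Hank


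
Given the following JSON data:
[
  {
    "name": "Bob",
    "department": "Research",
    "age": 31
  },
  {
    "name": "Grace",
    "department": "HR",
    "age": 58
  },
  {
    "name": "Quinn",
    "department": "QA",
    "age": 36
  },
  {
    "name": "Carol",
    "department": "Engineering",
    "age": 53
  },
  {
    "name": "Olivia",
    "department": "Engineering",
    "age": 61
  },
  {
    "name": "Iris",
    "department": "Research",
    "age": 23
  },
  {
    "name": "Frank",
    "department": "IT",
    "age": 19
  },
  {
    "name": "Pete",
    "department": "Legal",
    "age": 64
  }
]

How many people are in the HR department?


Scanning records for department = HR
  Record 1: Grace
Count: 1

ANSWER: 1


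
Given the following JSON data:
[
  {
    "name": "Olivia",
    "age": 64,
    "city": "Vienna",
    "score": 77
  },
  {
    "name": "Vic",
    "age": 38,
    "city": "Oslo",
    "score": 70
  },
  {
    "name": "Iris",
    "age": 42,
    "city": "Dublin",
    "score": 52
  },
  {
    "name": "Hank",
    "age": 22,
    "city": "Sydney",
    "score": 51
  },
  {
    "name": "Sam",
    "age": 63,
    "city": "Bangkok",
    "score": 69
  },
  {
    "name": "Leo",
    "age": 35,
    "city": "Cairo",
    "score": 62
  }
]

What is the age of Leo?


Looking up record where name = Leo
Record index: 5
Field 'age' = 35

ANSWER: 35


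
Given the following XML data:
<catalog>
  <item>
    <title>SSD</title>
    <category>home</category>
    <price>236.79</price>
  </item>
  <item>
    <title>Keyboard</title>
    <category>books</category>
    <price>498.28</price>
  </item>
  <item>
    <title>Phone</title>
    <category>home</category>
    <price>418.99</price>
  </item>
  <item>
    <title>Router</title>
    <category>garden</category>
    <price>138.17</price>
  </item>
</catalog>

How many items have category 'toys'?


Scanning <item> elements for <category>toys</category>:
Count: 0

ANSWER: 0


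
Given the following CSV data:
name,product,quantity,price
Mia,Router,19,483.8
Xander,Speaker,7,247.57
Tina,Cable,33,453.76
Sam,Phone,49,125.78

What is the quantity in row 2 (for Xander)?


Row 2: Xander
Column 'quantity' = 7

ANSWER: 7


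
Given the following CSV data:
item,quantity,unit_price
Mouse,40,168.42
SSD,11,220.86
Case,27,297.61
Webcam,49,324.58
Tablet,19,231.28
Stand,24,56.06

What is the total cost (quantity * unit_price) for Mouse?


Row: Mouse
quantity = 40
unit_price = 168.42
total = 40 * 168.42 = 6736.8

ANSWER: 6736.8


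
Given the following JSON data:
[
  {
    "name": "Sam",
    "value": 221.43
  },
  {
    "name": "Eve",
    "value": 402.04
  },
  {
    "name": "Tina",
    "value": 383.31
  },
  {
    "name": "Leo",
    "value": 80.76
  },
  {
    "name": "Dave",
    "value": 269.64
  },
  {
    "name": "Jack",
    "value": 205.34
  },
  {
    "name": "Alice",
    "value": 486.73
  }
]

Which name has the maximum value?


Comparing values:
  Sam: 221.43
  Eve: 402.04
  Tina: 383.31
  Leo: 80.76
  Dave: 269.64
  Jack: 205.34
  Alice: 486.73
Maximum: Alice (486.73)

ANSWER: Alice


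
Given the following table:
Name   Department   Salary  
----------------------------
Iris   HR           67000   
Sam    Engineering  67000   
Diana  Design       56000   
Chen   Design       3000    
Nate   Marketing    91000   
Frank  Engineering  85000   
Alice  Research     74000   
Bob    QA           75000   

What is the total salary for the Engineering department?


Engineering department members:
  Sam: 67000
  Frank: 85000
Total = 67000 + 85000 = 152000

ANSWER: 152000


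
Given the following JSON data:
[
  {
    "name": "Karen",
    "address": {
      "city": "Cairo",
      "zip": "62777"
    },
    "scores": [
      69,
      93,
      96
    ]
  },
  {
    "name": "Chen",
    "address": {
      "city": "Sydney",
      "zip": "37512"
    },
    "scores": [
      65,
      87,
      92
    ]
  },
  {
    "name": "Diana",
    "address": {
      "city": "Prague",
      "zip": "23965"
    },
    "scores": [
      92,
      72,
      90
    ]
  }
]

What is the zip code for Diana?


Path: records[2].address.zip
Value: 23965

ANSWER: 23965


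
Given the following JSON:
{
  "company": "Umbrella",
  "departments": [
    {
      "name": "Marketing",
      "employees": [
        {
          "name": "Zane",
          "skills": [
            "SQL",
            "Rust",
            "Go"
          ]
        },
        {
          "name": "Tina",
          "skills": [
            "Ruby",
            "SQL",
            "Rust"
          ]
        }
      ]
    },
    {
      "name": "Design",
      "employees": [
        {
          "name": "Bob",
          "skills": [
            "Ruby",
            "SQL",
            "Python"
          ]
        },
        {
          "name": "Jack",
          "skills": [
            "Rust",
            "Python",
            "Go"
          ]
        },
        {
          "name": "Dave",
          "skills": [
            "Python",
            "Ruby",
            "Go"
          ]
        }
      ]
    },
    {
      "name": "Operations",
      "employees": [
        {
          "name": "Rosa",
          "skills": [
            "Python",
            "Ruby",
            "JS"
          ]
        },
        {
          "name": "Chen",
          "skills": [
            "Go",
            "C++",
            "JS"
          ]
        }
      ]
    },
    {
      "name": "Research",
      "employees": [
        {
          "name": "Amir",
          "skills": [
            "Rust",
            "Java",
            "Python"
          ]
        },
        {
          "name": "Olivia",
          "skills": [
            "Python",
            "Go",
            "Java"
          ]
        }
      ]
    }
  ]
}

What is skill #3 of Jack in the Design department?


Path: departments[1].employees[1].skills[2]
Value: Go

ANSWER: Go


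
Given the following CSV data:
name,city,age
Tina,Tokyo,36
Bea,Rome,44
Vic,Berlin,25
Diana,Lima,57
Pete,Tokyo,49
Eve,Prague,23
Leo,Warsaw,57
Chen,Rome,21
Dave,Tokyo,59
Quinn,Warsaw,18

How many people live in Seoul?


Scanning city column for 'Seoul':
Total matches: 0

ANSWER: 0


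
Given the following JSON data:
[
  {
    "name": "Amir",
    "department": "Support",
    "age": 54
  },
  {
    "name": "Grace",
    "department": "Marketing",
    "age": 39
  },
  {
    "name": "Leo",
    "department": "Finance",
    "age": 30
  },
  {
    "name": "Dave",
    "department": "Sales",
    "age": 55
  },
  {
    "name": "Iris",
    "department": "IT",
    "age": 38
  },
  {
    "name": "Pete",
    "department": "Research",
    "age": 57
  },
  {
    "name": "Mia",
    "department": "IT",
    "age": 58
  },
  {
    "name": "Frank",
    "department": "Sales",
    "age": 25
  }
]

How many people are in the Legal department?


Scanning records for department = Legal
  No matches found
Count: 0

ANSWER: 0


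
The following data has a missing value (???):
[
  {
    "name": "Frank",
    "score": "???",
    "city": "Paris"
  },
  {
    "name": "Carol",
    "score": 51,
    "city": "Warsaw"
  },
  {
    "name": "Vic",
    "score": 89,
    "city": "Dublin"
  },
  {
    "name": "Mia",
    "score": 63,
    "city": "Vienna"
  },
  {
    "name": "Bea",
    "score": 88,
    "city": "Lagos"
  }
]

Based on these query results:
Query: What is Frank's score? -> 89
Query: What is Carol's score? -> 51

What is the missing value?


The missing value is Frank's score
From query: Frank's score = 89

ANSWER: 89


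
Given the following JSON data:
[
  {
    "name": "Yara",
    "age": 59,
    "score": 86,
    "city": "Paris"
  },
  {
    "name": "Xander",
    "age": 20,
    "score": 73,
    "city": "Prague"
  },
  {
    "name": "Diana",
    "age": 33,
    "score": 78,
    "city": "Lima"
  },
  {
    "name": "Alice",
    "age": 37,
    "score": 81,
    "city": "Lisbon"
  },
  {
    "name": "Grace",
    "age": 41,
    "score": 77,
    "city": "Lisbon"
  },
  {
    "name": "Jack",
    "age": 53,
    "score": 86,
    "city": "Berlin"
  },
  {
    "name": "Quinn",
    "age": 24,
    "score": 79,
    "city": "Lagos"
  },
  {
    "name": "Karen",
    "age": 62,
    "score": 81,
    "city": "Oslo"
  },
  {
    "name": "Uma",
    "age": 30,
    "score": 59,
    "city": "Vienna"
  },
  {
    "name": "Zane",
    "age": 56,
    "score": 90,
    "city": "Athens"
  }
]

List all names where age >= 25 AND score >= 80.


Checking both conditions:
  Yara (age=59, score=86) -> YES
  Xander (age=20, score=73) -> no
  Diana (age=33, score=78) -> no
  Alice (age=37, score=81) -> YES
  Grace (age=41, score=77) -> no
  Jack (age=53, score=86) -> YES
  Quinn (age=24, score=79) -> no
  Karen (age=62, score=81) -> YES
  Uma (age=30, score=59) -> no
  Zane (age=56, score=90) -> YES


ANSWER: Yara, Alice, Jack, Karen, Zane


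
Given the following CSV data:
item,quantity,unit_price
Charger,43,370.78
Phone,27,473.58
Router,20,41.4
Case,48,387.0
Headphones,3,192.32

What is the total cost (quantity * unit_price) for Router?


Row: Router
quantity = 20
unit_price = 41.4
total = 20 * 41.4 = 828.0

ANSWER: 828.0


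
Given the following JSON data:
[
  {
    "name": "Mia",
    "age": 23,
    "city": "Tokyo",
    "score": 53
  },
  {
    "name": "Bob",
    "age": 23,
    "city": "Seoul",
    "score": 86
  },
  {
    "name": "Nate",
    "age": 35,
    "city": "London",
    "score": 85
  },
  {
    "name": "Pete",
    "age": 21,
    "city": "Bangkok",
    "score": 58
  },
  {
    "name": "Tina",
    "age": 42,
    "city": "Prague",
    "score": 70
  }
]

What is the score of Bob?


Looking up record where name = Bob
Record index: 1
Field 'score' = 86

ANSWER: 86


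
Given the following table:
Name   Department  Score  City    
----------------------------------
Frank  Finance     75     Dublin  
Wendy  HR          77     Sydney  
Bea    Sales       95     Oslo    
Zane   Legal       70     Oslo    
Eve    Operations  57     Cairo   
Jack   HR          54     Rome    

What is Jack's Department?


Row 6: Jack
Department = HR

ANSWER: HR


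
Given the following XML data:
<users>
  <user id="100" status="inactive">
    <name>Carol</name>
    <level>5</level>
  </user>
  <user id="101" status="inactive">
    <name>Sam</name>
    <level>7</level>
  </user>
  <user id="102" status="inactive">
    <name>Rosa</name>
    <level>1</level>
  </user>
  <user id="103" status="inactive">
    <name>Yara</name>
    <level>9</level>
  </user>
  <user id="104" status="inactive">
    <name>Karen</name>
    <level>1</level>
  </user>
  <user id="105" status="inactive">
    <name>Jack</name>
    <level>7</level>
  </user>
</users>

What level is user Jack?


Finding user: Jack
<level>7</level>

ANSWER: 7


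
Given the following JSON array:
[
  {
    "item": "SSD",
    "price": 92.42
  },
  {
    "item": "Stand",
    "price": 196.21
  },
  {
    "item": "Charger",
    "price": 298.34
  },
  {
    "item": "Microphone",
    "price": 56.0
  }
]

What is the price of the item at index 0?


Array index 0 -> SSD
price = 92.42

ANSWER: 92.42


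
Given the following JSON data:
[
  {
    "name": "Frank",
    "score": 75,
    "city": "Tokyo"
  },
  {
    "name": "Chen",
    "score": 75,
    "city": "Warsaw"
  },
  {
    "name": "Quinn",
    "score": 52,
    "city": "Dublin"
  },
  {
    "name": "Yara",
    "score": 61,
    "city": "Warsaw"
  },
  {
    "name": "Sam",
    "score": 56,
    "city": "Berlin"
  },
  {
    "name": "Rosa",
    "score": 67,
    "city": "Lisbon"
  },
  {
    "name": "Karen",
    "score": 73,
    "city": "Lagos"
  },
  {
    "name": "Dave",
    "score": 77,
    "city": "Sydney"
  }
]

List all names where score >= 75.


Filtering records where score >= 75:
  Frank (score=75) -> YES
  Chen (score=75) -> YES
  Quinn (score=52) -> no
  Yara (score=61) -> no
  Sam (score=56) -> no
  Rosa (score=67) -> no
  Karen (score=73) -> no
  Dave (score=77) -> YES


ANSWER: Frank, Chen, Dave


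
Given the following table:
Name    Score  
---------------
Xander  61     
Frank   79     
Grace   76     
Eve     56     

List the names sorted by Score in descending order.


Sorting by Score (descending):
  Frank: 79
  Grace: 76
  Xander: 61
  Eve: 56


ANSWER: Frank, Grace, Xander, Eve


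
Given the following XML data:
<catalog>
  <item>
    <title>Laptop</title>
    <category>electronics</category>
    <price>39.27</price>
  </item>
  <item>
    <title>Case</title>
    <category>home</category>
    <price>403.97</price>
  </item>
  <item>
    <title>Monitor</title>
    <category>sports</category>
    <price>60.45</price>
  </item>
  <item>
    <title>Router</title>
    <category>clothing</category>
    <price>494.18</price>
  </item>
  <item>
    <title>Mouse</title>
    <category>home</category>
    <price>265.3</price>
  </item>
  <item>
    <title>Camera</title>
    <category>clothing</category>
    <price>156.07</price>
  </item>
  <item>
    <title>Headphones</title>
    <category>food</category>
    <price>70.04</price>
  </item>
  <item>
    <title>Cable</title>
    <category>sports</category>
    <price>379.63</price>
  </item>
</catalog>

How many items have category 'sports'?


Scanning <item> elements for <category>sports</category>:
  Item 3: Monitor -> MATCH
  Item 8: Cable -> MATCH
Count: 2

ANSWER: 2


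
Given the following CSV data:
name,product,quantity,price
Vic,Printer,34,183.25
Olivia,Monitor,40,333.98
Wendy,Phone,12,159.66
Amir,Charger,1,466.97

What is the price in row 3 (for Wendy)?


Row 3: Wendy
Column 'price' = 159.66

ANSWER: 159.66


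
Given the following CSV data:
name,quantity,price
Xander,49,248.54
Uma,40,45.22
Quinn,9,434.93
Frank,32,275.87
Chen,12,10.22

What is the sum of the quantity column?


Values in 'quantity' column:
  Row 1: 49
  Row 2: 40
  Row 3: 9
  Row 4: 32
  Row 5: 12
Sum = 49 + 40 + 9 + 32 + 12 = 142

ANSWER: 142


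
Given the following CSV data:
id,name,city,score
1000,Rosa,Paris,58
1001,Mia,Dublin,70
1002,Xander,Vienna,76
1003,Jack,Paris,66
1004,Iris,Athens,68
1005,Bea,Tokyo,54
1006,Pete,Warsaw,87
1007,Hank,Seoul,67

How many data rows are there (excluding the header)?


Counting rows (excluding header):
Header: id,name,city,score
Data rows: 8

ANSWER: 8


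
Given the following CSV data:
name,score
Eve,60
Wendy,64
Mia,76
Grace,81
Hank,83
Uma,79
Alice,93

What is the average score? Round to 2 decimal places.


Scores: 60, 64, 76, 81, 83, 79, 93
Sum = 536
Count = 7
Average = 536 / 7 = 76.57

ANSWER: 76.57


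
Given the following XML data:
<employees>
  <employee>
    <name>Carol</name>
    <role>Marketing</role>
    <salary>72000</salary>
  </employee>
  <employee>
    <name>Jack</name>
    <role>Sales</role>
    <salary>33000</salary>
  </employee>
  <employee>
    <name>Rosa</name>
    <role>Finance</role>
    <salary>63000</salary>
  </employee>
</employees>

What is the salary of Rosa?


Searching for <employee> with <name>Rosa</name>
Found at position 3
<salary>63000</salary>

ANSWER: 63000


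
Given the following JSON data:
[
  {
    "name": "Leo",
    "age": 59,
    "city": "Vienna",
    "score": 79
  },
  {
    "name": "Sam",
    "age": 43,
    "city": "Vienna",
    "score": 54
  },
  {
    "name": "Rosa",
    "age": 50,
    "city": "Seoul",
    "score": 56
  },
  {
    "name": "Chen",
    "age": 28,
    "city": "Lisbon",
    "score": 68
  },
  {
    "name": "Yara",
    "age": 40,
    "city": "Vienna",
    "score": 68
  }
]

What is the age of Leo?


Looking up record where name = Leo
Record index: 0
Field 'age' = 59

ANSWER: 59


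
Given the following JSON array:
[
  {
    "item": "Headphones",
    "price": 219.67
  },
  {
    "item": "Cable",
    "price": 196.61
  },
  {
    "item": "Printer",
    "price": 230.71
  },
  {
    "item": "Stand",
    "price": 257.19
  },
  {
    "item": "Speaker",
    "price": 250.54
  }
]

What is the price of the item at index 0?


Array index 0 -> Headphones
price = 219.67

ANSWER: 219.67


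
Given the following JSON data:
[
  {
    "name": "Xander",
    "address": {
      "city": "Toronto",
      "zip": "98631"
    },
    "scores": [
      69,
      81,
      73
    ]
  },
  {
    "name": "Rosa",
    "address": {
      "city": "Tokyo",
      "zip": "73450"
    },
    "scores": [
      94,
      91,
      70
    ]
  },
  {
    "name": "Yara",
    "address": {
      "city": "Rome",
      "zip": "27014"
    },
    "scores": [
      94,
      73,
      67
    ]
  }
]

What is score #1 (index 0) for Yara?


Path: records[2].scores[0]
Value: 94

ANSWER: 94


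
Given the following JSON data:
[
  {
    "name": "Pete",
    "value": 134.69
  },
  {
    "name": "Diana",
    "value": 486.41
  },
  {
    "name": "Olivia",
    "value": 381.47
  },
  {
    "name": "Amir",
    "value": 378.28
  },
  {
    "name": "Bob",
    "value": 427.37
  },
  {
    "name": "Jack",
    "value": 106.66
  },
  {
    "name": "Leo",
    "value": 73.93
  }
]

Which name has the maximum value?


Comparing values:
  Pete: 134.69
  Diana: 486.41
  Olivia: 381.47
  Amir: 378.28
  Bob: 427.37
  Jack: 106.66
  Leo: 73.93
Maximum: Diana (486.41)

ANSWER: Diana


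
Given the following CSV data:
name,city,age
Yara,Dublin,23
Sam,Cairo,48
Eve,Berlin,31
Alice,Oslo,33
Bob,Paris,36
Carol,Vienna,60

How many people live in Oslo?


Scanning city column for 'Oslo':
  Row 4: Alice -> MATCH
Total matches: 1

ANSWER: 1


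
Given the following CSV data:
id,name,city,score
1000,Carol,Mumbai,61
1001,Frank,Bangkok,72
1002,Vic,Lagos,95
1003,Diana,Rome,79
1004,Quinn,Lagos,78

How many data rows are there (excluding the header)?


Counting rows (excluding header):
Header: id,name,city,score
Data rows: 5

ANSWER: 5


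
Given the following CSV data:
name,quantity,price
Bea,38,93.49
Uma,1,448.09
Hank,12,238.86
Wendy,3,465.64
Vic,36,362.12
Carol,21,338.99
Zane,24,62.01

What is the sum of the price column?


Values in 'price' column:
  Row 1: 93.49
  Row 2: 448.09
  Row 3: 238.86
  Row 4: 465.64
  Row 5: 362.12
  Row 6: 338.99
  Row 7: 62.01
Sum = 93.49 + 448.09 + 238.86 + 465.64 + 362.12 + 338.99 + 62.01 = 2009.2

ANSWER: 2009.2


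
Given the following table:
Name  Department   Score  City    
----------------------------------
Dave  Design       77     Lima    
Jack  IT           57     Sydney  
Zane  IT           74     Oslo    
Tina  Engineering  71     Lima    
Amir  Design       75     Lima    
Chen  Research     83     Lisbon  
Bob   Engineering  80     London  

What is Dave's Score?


Row 1: Dave
Score = 77

ANSWER: 77


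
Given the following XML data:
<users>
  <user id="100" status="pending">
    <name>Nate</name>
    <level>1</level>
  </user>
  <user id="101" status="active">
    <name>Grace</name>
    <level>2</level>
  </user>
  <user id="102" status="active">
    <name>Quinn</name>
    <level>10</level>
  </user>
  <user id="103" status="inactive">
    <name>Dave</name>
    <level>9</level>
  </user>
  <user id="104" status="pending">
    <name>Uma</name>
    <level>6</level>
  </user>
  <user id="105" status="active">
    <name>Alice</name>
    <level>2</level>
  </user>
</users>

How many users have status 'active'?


Counting users with status='active':
  Grace (id=101) -> MATCH
  Quinn (id=102) -> MATCH
  Alice (id=105) -> MATCH
Count: 3

ANSWER: 3


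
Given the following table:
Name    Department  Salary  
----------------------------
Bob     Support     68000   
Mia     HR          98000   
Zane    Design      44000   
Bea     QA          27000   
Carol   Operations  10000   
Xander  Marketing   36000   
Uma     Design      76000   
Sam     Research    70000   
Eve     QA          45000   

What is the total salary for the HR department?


HR department members:
  Mia: 98000
Total = 98000 = 98000

ANSWER: 98000


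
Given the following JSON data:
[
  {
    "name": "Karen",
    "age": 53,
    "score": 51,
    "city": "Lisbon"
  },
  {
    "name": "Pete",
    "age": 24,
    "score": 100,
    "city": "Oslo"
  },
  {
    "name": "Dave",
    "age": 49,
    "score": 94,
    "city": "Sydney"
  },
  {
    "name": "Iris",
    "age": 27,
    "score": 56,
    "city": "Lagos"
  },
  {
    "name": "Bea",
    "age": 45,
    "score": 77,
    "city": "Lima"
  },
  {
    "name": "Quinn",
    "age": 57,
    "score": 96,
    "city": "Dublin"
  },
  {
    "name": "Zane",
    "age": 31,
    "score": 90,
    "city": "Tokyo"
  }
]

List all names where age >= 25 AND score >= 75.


Checking both conditions:
  Karen (age=53, score=51) -> no
  Pete (age=24, score=100) -> no
  Dave (age=49, score=94) -> YES
  Iris (age=27, score=56) -> no
  Bea (age=45, score=77) -> YES
  Quinn (age=57, score=96) -> YES
  Zane (age=31, score=90) -> YES


ANSWER: Dave, Bea, Quinn, Zane


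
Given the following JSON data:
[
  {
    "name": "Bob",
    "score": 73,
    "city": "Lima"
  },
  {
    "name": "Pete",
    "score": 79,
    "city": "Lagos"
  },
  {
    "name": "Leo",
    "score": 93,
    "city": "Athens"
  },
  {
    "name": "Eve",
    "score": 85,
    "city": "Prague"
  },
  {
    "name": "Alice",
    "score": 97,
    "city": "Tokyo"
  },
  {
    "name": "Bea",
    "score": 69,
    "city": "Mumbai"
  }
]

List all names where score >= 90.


Filtering records where score >= 90:
  Bob (score=73) -> no
  Pete (score=79) -> no
  Leo (score=93) -> YES
  Eve (score=85) -> no
  Alice (score=97) -> YES
  Bea (score=69) -> no


ANSWER: Leo, Alice
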